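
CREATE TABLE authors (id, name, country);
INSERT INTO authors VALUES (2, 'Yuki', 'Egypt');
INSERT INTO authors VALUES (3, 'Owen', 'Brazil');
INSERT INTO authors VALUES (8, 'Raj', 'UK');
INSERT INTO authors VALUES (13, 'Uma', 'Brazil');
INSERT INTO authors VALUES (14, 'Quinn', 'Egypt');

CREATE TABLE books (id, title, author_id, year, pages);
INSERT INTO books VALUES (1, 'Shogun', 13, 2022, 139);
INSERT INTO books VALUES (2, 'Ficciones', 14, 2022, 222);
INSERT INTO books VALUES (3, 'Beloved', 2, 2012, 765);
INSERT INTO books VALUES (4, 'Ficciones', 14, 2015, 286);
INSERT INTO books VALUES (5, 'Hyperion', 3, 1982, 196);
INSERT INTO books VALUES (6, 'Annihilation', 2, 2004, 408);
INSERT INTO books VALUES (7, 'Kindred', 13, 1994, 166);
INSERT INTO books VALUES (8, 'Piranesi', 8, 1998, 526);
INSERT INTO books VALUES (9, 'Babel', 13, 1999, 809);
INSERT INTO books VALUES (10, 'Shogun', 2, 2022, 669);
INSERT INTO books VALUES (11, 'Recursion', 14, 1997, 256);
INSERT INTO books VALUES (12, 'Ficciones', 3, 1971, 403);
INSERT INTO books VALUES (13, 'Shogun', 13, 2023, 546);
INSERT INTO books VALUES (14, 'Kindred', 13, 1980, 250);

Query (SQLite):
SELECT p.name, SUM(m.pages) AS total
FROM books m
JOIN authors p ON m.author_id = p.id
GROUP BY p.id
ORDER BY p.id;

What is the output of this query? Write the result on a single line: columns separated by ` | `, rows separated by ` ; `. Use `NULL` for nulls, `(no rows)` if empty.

Join each books row to its authors via author_id.
Group joined rows by authors.id; compute SUM(m.pages) per group.
  2: ids {3, 6, 10} → SUM(m.pages)=1842
  3: ids {5, 12} → SUM(m.pages)=599
  8: ids {8} → SUM(m.pages)=526
  13: ids {1, 7, 9, 13, 14} → SUM(m.pages)=1910
  14: ids {2, 4, 11} → SUM(m.pages)=764

Yuki | 1842 ; Owen | 599 ; Raj | 526 ; Uma | 1910 ; Quinn | 764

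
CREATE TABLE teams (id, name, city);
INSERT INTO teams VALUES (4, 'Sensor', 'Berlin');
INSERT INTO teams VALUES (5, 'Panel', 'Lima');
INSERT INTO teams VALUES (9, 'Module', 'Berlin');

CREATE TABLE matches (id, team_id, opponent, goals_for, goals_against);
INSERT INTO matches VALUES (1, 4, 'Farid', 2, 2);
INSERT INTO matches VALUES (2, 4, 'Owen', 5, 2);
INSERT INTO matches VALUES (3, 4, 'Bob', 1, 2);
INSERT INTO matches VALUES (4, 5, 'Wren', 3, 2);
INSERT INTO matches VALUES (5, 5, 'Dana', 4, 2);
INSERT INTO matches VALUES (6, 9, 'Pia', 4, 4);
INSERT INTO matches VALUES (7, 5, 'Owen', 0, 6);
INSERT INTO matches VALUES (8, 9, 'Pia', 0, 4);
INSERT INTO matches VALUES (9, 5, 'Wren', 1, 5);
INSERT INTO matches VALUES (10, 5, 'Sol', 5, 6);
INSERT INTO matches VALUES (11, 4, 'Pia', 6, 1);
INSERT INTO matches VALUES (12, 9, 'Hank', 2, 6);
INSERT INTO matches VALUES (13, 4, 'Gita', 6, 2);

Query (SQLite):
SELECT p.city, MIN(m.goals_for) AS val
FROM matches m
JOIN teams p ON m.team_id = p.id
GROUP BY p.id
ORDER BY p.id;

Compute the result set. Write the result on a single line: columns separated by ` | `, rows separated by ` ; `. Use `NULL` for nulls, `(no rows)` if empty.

Join each matches row to its teams via team_id.
Group joined rows by teams.id; compute MIN(m.goals_for) per group.
  4: ids {1, 2, 3, 11, 13} → MIN(m.goals_for)=1
  5: ids {4, 5, 7, 9, 10} → MIN(m.goals_for)=0
  9: ids {6, 8, 12} → MIN(m.goals_for)=0

Berlin | 1 ; Lima | 0 ; Berlin | 0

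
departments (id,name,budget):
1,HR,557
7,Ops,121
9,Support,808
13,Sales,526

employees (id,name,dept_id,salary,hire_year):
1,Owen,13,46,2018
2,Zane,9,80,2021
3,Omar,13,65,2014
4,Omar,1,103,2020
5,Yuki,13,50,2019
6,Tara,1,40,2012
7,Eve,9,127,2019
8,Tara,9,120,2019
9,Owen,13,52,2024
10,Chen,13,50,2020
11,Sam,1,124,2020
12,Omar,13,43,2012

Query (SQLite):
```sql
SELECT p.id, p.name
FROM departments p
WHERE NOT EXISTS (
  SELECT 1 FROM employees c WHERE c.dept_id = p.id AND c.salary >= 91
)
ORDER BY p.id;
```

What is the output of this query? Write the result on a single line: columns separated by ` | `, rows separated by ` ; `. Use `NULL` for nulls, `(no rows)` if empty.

7 | Ops ; 13 | Sales

For each departments row, check whether any employees with matching dept_id has salary >= 91.
Keep rows where that is false.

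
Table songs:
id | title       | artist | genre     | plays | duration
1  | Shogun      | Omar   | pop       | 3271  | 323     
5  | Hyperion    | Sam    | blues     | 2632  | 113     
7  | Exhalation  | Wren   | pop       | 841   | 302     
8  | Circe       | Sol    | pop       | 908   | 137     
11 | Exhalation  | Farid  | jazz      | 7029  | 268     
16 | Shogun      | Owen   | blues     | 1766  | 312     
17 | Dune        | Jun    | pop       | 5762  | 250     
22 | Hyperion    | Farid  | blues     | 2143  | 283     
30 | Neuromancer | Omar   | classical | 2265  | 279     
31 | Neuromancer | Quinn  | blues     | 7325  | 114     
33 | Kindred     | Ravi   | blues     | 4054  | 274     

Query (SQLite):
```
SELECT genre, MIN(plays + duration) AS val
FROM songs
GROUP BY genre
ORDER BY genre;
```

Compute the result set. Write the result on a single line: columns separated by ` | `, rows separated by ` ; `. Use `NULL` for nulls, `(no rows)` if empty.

blues | 2078 ; classical | 2544 ; jazz | 7297 ; pop | 1045

For each row compute plays + duration.
Group by genre; take MIN of the expression per group.
  blues: ids {5, 16, 22, 31, 33} → MIN(plays + duration)=2078
  classical: ids {30} → MIN(plays + duration)=2544
  jazz: ids {11} → MIN(plays + duration)=7297
  pop: ids {1, 7, 8, 17} → MIN(plays + duration)=1045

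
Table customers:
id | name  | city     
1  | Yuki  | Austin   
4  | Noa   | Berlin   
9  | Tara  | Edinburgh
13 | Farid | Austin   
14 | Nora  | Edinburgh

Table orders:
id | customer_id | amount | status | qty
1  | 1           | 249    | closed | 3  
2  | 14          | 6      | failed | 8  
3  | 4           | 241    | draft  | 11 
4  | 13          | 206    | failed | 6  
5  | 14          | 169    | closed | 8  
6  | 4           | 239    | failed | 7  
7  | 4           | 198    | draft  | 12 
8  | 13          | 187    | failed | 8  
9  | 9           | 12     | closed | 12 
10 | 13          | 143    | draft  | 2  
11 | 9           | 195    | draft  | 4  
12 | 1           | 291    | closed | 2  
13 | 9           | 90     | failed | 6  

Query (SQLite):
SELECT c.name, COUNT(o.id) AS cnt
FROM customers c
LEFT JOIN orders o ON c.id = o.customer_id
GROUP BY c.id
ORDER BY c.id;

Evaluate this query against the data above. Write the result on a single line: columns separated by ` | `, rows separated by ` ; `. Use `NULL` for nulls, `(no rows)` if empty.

Yuki | 2 ; Noa | 3 ; Tara | 3 ; Farid | 3 ; Nora | 2

LEFT JOIN keeps every customers row; unmatched ones get NULL for orders columns.
Group by customers.id and compute COUNT(o.id). COUNT(col) of an all-NULL group is 0.
  1: ids {1, 12} → COUNT(o.id)=2
  4: ids {3, 6, 7} → COUNT(o.id)=3
  9: ids {9, 11, 13} → COUNT(o.id)=3
  13: ids {4, 8, 10} → COUNT(o.id)=3
  14: ids {2, 5} → COUNT(o.id)=2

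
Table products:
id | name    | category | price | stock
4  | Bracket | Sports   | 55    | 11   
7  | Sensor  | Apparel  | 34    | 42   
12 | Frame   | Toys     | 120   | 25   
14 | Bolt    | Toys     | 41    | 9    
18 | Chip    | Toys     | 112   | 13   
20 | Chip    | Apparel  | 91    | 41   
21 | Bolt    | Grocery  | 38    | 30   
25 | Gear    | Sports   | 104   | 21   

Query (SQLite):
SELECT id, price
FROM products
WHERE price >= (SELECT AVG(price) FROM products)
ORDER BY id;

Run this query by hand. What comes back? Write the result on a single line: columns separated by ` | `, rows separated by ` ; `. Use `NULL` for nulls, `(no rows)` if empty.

12 | 120 ; 18 | 112 ; 20 | 91 ; 25 | 104

Scalar subquery: AVG(price) over all products rows = 74.375.
Keep rows where price >= that value.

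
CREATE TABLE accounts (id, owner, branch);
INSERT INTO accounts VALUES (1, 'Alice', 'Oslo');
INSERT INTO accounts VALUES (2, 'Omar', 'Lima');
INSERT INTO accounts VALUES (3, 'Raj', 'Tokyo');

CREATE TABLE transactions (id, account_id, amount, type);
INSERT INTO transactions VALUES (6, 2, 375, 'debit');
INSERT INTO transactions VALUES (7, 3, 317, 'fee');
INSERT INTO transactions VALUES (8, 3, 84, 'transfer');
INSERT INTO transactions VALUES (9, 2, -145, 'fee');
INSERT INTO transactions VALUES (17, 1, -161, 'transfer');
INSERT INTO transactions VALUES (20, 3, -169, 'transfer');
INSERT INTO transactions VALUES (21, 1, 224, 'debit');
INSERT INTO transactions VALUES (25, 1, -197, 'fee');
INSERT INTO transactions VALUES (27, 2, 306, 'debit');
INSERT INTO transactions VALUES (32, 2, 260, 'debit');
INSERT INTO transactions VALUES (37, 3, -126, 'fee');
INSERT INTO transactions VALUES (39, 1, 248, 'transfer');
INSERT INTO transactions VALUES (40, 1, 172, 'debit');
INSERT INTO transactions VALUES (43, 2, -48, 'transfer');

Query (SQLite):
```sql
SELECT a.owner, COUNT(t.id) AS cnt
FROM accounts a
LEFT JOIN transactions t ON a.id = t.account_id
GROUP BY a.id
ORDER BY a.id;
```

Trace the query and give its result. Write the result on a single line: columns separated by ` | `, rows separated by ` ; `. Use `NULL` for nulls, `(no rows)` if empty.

LEFT JOIN keeps every accounts row; unmatched ones get NULL for transactions columns.
Group by accounts.id and compute COUNT(t.id). COUNT(col) of an all-NULL group is 0.
  1: ids {17, 21, 25, 39, 40} → COUNT(t.id)=5
  2: ids {6, 9, 27, 32, 43} → COUNT(t.id)=5
  3: ids {7, 8, 20, 37} → COUNT(t.id)=4

Alice | 5 ; Omar | 5 ; Raj | 4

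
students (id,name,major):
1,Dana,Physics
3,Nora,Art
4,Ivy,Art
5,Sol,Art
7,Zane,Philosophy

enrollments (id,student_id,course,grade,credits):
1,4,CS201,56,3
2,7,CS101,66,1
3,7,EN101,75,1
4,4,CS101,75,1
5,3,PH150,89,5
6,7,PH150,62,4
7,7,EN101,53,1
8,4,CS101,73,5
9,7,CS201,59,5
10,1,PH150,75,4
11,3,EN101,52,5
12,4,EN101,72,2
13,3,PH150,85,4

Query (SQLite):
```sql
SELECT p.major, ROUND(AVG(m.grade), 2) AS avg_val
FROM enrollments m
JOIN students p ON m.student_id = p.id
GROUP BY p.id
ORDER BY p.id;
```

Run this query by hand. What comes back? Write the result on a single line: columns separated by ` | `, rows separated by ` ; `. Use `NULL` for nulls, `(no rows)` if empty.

Physics | 75 ; Art | 75.33 ; Art | 69 ; Philosophy | 63

Join each enrollments row to its students via student_id.
Group joined rows by students.id; compute ROUND(AVG(m.grade), 2) per group.
  1: ids {10} → ROUND(AVG(m.grade), 2)=75
  3: ids {5, 11, 13} → ROUND(AVG(m.grade), 2)=75.33
  4: ids {1, 4, 8, 12} → ROUND(AVG(m.grade), 2)=69
  7: ids {2, 3, 6, 7, 9} → ROUND(AVG(m.grade), 2)=63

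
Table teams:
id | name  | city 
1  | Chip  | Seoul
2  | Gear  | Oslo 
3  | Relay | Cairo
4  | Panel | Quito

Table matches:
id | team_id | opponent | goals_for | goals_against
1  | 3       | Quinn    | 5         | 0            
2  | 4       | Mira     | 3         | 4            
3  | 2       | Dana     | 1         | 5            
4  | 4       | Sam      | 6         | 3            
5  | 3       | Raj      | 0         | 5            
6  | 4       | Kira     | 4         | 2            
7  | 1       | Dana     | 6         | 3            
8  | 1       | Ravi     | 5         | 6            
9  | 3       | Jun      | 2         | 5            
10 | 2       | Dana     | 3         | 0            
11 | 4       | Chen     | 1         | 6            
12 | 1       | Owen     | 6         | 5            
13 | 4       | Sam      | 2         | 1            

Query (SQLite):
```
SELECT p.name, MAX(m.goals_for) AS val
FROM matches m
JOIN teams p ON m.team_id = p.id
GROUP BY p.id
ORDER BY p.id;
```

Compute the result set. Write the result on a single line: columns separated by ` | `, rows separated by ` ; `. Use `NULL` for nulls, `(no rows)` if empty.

Chip | 6 ; Gear | 3 ; Relay | 5 ; Panel | 6

Join each matches row to its teams via team_id.
Group joined rows by teams.id; compute MAX(m.goals_for) per group.
  1: ids {7, 8, 12} → MAX(m.goals_for)=6
  2: ids {3, 10} → MAX(m.goals_for)=3
  3: ids {1, 5, 9} → MAX(m.goals_for)=5
  4: ids {2, 4, 6, 11, 13} → MAX(m.goals_for)=6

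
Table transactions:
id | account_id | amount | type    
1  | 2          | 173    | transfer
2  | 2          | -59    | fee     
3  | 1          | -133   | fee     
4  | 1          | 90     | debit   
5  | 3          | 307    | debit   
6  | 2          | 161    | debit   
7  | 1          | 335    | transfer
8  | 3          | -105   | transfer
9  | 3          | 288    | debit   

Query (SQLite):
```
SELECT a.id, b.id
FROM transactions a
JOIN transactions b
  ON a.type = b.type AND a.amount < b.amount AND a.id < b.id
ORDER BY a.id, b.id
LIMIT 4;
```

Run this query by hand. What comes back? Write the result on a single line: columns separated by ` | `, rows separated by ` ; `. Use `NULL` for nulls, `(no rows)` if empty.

1 | 7 ; 4 | 5 ; 4 | 6 ; 4 | 9

Pairs (a,b) with same type, a.amount < b.amount, a.id < b.id.
type groups: debit:{4,5,6,9} fee:{2,3} transfer:{1,7,8}
Ordered by (a.id, b.id); first 4.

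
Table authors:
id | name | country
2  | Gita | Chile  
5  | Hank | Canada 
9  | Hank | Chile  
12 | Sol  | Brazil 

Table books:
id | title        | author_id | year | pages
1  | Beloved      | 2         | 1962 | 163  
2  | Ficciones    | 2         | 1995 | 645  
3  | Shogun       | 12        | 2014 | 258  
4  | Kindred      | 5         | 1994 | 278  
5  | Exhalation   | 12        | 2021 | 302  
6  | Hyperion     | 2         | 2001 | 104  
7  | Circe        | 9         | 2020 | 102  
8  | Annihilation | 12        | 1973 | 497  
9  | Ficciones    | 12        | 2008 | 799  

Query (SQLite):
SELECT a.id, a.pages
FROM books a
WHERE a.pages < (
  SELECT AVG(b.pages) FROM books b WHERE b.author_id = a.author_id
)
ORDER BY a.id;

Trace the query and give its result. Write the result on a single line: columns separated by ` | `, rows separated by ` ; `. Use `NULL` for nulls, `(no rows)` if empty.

1 | 163 ; 3 | 258 ; 5 | 302 ; 6 | 104

For each books row a, compute AVG(pages) over rows sharing a.author_id.
Keep row a if a.pages < that per-group AVG.
  author_id=2: AVG(pages) = 304.0
  author_id=5: AVG(pages) = 278.0
  author_id=9: AVG(pages) = 102.0
  author_id=12: AVG(pages) = 464.0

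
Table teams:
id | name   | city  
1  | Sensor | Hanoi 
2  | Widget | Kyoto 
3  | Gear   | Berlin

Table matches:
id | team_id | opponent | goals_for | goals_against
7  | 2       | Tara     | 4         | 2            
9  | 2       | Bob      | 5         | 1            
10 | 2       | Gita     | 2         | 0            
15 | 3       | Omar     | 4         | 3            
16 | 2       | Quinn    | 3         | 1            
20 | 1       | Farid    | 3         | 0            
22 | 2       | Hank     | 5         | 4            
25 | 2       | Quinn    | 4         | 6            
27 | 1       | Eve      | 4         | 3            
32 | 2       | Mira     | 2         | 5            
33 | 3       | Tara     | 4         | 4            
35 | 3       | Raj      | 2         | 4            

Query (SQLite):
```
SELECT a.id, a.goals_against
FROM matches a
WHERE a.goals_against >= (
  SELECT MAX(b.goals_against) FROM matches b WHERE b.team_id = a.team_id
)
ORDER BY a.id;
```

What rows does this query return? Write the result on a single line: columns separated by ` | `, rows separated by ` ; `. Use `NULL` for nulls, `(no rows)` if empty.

For each matches row a, compute MAX(goals_against) over rows sharing a.team_id.
Keep row a if a.goals_against >= that per-group MAX.
  team_id=1: MAX(goals_against) = 3
  team_id=2: MAX(goals_against) = 6
  team_id=3: MAX(goals_against) = 4

25 | 6 ; 27 | 3 ; 33 | 4 ; 35 | 4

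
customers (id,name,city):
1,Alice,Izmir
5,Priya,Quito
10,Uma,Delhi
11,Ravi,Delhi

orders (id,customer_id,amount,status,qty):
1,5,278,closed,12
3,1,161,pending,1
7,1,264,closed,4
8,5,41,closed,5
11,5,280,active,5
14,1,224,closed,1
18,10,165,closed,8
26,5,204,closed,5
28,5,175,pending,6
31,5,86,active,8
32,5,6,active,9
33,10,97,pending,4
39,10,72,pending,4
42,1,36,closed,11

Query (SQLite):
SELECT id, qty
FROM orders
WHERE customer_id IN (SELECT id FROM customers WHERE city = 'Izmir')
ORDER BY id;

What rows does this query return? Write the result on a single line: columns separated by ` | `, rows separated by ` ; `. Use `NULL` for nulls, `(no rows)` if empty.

Inner query: customers.id where city = 'Izmir'.
Outer: keep orders rows whose customer_id is in that set.
Inner query → {1}

3 | 1 ; 7 | 4 ; 14 | 1 ; 42 | 11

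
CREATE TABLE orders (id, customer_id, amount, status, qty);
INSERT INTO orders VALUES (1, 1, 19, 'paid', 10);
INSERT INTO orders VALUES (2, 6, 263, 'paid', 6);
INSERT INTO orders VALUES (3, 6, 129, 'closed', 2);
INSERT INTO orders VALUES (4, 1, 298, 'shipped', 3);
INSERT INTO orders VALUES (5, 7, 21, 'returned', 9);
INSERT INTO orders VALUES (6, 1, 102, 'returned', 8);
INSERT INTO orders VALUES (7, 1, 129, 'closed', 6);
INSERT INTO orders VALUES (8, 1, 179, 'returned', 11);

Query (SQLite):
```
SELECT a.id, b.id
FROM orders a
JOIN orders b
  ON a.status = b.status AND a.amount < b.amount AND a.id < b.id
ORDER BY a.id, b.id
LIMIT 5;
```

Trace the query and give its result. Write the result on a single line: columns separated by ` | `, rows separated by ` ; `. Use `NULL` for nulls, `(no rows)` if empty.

1 | 2 ; 5 | 6 ; 5 | 8 ; 6 | 8

Pairs (a,b) with same status, a.amount < b.amount, a.id < b.id.
status groups: closed:{3,7} paid:{1,2} returned:{5,6,8} shipped:{4}
Ordered by (a.id, b.id); first 5.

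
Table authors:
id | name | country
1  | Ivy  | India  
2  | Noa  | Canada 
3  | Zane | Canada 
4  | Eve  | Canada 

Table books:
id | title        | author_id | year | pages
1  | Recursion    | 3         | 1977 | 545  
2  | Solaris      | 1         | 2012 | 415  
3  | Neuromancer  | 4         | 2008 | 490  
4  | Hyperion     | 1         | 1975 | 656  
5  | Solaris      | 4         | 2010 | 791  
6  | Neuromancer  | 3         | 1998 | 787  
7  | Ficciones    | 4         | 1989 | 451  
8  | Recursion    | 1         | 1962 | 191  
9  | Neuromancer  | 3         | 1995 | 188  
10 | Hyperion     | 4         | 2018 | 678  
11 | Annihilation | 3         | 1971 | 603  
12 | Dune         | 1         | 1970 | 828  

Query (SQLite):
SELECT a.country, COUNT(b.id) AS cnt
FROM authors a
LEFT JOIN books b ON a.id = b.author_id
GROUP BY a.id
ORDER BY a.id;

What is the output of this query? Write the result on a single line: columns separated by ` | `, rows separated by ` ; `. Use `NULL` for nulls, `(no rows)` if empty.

India | 4 ; Canada | 0 ; Canada | 4 ; Canada | 4

LEFT JOIN keeps every authors row; unmatched ones get NULL for books columns.
Group by authors.id and compute COUNT(b.id). COUNT(col) of an all-NULL group is 0.
  1: ids {2, 4, 8, 12} → COUNT(b.id)=4
  2: ids {—} → COUNT(b.id)=0
  3: ids {1, 6, 9, 11} → COUNT(b.id)=4
  4: ids {3, 5, 7, 10} → COUNT(b.id)=4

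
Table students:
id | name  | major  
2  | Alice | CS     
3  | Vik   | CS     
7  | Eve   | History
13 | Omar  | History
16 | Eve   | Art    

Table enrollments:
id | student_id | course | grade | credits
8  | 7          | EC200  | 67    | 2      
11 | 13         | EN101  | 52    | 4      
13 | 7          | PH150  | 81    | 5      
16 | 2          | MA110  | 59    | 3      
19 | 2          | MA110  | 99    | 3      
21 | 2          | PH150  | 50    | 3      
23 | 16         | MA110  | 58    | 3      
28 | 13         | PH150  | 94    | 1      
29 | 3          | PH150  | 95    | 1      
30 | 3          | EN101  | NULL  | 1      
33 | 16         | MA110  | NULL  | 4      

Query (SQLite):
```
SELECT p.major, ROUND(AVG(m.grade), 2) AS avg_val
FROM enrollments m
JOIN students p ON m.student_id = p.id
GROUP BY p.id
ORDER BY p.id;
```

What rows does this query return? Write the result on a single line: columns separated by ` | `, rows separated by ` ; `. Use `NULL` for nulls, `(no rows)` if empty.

CS | 69.33 ; CS | 95 ; History | 74 ; History | 73 ; Art | 58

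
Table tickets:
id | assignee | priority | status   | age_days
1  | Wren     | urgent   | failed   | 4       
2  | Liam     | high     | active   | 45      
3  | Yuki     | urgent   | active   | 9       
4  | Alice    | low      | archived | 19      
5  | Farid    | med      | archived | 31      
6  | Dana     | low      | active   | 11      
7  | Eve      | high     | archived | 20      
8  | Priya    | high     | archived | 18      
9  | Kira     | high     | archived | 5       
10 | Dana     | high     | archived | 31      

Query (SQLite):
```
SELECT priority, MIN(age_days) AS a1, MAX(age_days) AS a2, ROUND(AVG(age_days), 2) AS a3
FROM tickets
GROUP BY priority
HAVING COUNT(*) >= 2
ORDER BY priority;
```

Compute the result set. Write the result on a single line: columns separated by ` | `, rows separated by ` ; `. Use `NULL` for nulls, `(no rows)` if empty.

high | 5 | 45 | 23.8 ; low | 11 | 19 | 15 ; urgent | 4 | 9 | 6.5

Group tickets by priority.
Per group compute: MIN(age_days), MAX(age_days), ROUND(AVG(age_days), 2).
HAVING: drop groups with fewer than 2 rows.
  high: ids {2, 7, 8, 9, 10} → MIN(age_days)=5, MAX(age_days)=45, ROUND(AVG(age_days), 2)=23.8
  low: ids {4, 6} → MIN(age_days)=11, MAX(age_days)=19, ROUND(AVG(age_days), 2)=15
  med: ids {5} → MIN(age_days)=31, MAX(age_days)=31, ROUND(AVG(age_days), 2)=31
  urgent: ids {1, 3} → MIN(age_days)=4, MAX(age_days)=9, ROUND(AVG(age_days), 2)=6.5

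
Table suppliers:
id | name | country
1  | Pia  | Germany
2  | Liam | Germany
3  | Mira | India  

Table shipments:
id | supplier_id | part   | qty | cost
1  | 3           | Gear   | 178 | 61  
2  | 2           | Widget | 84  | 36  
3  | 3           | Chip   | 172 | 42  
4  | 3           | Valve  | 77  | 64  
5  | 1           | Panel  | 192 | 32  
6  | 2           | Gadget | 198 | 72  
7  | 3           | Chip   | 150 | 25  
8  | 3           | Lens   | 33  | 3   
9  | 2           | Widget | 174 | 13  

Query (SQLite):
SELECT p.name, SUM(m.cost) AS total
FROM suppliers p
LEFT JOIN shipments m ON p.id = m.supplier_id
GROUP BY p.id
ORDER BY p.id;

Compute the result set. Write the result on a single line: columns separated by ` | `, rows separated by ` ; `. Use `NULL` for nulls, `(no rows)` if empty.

Pia | 32 ; Liam | 121 ; Mira | 195

LEFT JOIN keeps every suppliers row; unmatched ones get NULL for shipments columns.
Group by suppliers.id and compute SUM(m.cost). SUM over an all-NULL group is NULL.
  1: ids {5} → SUM(m.cost)=32
  2: ids {2, 6, 9} → SUM(m.cost)=121
  3: ids {1, 3, 4, 7, 8} → SUM(m.cost)=195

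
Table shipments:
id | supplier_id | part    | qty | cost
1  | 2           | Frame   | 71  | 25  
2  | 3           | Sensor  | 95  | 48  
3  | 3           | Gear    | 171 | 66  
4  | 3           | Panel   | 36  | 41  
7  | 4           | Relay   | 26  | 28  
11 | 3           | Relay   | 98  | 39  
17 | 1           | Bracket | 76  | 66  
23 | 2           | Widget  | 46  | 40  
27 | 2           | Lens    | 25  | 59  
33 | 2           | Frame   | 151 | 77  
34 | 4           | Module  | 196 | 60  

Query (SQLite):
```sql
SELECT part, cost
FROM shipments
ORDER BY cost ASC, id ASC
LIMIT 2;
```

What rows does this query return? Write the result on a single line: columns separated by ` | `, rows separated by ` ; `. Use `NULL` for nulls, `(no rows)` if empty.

Frame | 25 ; Relay | 28

Sort by cost asc, tiebreak id asc: (25, id=1), (28, id=7), (39, id=11), (40, id=23), (41, id=4) …. Take first 2.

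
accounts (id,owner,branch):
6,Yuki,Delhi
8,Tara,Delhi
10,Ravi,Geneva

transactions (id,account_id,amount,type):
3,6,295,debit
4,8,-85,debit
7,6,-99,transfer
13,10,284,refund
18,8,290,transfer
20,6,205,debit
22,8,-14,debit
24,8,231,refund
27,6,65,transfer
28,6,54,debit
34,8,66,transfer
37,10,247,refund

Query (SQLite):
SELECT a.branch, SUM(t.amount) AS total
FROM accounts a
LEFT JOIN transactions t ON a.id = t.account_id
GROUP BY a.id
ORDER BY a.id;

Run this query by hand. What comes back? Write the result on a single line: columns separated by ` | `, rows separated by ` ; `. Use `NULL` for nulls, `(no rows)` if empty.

Delhi | 520 ; Delhi | 488 ; Geneva | 531

LEFT JOIN keeps every accounts row; unmatched ones get NULL for transactions columns.
Group by accounts.id and compute SUM(t.amount). SUM over an all-NULL group is NULL.
  6: ids {3, 7, 20, 27, 28} → SUM(t.amount)=520
  8: ids {4, 18, 22, 24, 34} → SUM(t.amount)=488
  10: ids {13, 37} → SUM(t.amount)=531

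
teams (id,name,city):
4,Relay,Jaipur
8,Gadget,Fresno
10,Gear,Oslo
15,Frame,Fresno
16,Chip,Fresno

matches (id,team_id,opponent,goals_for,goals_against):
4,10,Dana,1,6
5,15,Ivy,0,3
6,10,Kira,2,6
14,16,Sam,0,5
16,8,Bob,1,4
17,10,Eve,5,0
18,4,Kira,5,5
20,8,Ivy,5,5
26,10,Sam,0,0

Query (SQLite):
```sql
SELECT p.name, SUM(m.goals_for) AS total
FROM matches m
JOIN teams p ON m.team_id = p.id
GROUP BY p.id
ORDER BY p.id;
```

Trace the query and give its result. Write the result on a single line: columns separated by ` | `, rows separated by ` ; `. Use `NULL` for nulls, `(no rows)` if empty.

Relay | 5 ; Gadget | 6 ; Gear | 8 ; Frame | 0 ; Chip | 0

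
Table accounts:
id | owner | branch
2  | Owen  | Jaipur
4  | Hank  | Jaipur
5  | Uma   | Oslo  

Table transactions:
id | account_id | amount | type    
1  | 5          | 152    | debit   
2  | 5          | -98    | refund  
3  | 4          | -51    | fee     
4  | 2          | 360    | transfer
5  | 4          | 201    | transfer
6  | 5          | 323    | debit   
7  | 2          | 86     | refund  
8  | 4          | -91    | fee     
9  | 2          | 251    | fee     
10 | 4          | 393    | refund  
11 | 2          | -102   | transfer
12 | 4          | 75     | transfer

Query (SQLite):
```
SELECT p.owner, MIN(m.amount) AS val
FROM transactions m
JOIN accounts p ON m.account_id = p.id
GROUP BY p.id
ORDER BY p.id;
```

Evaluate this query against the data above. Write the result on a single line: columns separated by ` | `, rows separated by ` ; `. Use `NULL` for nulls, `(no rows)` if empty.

Owen | -102 ; Hank | -91 ; Uma | -98

Join each transactions row to its accounts via account_id.
Group joined rows by accounts.id; compute MIN(m.amount) per group.
  2: ids {4, 7, 9, 11} → MIN(m.amount)=-102
  4: ids {3, 5, 8, 10, 12} → MIN(m.amount)=-91
  5: ids {1, 2, 6} → MIN(m.amount)=-98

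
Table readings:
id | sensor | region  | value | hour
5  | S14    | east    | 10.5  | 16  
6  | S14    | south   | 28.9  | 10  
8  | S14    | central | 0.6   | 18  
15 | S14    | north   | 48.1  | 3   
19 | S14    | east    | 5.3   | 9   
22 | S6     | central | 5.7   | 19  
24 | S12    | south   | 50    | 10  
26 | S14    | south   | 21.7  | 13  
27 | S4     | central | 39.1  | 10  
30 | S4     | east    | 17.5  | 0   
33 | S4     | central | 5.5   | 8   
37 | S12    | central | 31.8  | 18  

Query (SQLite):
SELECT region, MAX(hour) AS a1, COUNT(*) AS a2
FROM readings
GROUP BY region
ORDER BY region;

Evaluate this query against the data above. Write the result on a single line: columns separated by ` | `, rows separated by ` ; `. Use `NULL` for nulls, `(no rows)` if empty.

Group readings by region.
Per group compute: MAX(hour), COUNT(*).
  central: ids {8, 22, 27, 33, 37} → MAX(hour)=19, COUNT(*)=5
  east: ids {5, 19, 30} → MAX(hour)=16, COUNT(*)=3
  north: ids {15} → MAX(hour)=3, COUNT(*)=1
  south: ids {6, 24, 26} → MAX(hour)=13, COUNT(*)=3

central | 19 | 5 ; east | 16 | 3 ; north | 3 | 1 ; south | 13 | 3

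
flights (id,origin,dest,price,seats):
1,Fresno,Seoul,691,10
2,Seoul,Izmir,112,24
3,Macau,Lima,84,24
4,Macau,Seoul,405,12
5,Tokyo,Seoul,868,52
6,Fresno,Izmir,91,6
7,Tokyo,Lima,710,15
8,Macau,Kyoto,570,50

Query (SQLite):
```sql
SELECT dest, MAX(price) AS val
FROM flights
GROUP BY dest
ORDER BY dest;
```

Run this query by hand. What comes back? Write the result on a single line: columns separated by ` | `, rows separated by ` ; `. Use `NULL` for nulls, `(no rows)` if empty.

Partition flights by dest; compute MAX(price) within each group.
  Izmir: ids {2, 6} → MAX(price)=112
  Kyoto: ids {8} → MAX(price)=570
  Lima: ids {3, 7} → MAX(price)=710
  Seoul: ids {1, 4, 5} → MAX(price)=868

Izmir | 112 ; Kyoto | 570 ; Lima | 710 ; Seoul | 868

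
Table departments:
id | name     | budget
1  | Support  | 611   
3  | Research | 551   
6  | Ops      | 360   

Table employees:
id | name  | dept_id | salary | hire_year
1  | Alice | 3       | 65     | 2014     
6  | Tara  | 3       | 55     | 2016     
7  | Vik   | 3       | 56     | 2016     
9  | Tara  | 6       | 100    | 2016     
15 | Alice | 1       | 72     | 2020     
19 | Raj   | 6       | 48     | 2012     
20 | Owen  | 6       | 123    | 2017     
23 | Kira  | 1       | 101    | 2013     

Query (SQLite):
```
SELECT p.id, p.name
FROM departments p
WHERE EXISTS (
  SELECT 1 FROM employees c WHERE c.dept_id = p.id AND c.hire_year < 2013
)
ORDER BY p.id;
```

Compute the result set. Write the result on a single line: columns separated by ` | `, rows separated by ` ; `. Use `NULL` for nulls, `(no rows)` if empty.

6 | Ops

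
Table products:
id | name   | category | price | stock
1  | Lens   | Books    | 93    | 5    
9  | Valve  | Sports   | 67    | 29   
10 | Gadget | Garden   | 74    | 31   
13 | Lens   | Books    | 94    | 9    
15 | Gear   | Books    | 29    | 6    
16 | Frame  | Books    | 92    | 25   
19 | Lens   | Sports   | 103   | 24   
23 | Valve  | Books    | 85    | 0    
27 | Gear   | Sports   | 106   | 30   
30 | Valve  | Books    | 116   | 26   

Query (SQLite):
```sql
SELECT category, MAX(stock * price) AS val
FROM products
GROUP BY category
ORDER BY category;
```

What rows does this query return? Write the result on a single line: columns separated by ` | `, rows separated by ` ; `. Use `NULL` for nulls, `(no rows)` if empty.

Books | 3016 ; Garden | 2294 ; Sports | 3180

For each row compute stock * price.
Group by category; take MAX of the expression per group.
  Books: ids {1, 13, 15, 16, 23, 30} → MAX(stock * price)=3016
  Garden: ids {10} → MAX(stock * price)=2294
  Sports: ids {9, 19, 27} → MAX(stock * price)=3180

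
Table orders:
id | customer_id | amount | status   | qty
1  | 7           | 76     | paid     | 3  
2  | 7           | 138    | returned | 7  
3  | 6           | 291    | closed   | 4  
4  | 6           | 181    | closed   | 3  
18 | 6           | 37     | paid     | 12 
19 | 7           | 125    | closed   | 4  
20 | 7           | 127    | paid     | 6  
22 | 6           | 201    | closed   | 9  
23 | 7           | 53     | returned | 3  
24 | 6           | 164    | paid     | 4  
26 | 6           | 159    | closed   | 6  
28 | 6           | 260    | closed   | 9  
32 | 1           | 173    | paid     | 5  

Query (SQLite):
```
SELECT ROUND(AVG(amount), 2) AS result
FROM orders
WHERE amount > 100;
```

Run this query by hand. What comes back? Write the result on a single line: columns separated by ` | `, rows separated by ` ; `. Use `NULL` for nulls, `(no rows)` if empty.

181.9

Rows where amount > 100 → amount values: [138, 291, 181, 125, 127, 201, 164, 159, 260, 173].
AVG = 1819 / 10 (rounded to 2 dp).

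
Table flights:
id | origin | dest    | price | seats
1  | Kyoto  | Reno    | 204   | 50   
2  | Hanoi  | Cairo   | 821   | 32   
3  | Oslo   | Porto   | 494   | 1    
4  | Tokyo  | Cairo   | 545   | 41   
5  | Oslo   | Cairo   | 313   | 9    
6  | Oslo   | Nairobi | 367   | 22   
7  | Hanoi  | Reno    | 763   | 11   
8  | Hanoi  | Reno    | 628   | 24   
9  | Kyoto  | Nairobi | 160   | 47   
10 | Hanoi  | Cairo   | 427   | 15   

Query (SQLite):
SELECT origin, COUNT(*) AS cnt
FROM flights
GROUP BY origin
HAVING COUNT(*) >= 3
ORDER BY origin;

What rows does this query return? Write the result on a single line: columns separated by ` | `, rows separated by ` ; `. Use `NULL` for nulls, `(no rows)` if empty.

Hanoi | 4 ; Oslo | 3

Partition flights by origin; compute COUNT(*) within each group.
HAVING: keep groups with count ≥ 3.
  Hanoi: ids {2, 7, 8, 10} → COUNT(*)=4
  Kyoto: ids {1, 9} → COUNT(*)=2
  Oslo: ids {3, 5, 6} → COUNT(*)=3
  Tokyo: ids {4} → COUNT(*)=1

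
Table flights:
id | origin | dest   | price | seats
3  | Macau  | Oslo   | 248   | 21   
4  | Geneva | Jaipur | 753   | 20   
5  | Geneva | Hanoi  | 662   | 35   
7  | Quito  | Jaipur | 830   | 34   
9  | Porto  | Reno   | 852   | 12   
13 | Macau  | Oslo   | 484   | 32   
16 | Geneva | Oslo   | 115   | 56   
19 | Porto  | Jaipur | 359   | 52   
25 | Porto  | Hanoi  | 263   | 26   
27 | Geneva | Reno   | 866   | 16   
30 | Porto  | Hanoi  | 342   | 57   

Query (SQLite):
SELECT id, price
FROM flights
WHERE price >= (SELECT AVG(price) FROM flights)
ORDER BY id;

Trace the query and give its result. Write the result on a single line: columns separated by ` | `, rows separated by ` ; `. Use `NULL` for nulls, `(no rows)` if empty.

4 | 753 ; 5 | 662 ; 7 | 830 ; 9 | 852 ; 27 | 866

Scalar subquery: AVG(price) over all flights rows = 524.909091 (≈; comparison uses full precision).
Keep rows where price >= that value.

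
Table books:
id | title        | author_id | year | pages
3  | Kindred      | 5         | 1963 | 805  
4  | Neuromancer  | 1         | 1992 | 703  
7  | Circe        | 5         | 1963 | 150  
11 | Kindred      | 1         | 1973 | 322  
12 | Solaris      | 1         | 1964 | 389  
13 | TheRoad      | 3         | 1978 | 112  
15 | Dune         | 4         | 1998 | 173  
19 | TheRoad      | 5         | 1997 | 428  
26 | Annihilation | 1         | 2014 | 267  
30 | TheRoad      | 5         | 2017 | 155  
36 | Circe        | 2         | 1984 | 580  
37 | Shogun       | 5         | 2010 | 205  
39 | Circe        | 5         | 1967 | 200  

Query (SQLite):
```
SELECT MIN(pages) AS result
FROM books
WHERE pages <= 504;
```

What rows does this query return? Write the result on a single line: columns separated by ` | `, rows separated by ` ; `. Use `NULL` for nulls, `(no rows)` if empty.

112

Rows where pages <= 504 → pages values: [150, 322, 389, 112, 173, 428, 267, 155, 205, 200].
MIN of non-NULL values = 112.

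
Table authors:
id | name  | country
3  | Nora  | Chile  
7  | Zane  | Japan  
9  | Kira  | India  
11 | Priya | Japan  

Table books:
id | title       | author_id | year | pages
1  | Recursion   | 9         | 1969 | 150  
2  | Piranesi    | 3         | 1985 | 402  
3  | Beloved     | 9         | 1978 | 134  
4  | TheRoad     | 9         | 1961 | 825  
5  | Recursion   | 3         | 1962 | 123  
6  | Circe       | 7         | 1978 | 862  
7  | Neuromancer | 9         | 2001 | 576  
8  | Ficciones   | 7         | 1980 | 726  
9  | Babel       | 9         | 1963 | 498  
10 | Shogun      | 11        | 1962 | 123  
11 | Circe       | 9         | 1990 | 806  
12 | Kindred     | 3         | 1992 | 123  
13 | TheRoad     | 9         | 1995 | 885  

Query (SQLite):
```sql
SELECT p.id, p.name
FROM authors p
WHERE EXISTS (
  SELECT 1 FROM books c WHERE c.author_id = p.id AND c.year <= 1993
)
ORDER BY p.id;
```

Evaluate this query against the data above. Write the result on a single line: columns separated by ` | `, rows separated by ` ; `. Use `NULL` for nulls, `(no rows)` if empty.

For each authors row, check whether any books with matching author_id has year <= 1993.
Keep rows where that is true.

3 | Nora ; 7 | Zane ; 9 | Kira ; 11 | Priya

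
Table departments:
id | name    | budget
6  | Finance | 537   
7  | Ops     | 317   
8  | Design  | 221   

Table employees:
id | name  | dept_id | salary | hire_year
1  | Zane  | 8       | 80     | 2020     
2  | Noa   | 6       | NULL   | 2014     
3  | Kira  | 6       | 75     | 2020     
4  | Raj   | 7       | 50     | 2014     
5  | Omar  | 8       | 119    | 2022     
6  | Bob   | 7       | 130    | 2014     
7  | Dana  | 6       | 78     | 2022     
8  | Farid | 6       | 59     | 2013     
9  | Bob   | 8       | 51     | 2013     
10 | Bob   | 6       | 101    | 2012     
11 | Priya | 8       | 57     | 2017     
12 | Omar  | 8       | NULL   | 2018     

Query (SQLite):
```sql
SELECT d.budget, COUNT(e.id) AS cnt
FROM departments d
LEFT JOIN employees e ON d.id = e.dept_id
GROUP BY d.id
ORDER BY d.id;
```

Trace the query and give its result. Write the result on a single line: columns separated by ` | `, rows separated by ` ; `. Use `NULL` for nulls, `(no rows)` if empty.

537 | 5 ; 317 | 2 ; 221 | 5

LEFT JOIN keeps every departments row; unmatched ones get NULL for employees columns.
Group by departments.id and compute COUNT(e.id). COUNT(col) of an all-NULL group is 0.
  6: ids {2, 3, 7, 8, 10} → COUNT(e.id)=5
  7: ids {4, 6} → COUNT(e.id)=2
  8: ids {1, 5, 9, 11, 12} → COUNT(e.id)=5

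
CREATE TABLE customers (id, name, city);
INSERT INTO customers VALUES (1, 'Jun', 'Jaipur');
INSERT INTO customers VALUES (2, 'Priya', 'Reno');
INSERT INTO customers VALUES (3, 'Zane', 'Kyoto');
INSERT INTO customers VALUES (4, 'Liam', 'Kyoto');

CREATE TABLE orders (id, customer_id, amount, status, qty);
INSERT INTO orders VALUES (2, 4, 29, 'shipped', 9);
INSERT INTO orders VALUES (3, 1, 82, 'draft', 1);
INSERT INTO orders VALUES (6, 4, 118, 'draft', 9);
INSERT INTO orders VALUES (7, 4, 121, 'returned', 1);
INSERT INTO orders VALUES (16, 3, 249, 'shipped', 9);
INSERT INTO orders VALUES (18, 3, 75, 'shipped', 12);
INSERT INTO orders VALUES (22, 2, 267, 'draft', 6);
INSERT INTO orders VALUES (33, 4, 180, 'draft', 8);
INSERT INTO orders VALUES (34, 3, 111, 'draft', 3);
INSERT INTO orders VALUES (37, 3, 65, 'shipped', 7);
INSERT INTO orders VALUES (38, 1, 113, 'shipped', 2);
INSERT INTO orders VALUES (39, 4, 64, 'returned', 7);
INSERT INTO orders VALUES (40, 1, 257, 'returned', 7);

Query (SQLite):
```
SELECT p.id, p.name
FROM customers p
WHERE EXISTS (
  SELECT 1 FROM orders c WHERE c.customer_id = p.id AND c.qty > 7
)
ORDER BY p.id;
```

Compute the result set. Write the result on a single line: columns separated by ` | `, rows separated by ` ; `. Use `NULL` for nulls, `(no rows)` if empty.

For each customers row, check whether any orders with matching customer_id has qty > 7.
Keep rows where that is true.

3 | Zane ; 4 | Liam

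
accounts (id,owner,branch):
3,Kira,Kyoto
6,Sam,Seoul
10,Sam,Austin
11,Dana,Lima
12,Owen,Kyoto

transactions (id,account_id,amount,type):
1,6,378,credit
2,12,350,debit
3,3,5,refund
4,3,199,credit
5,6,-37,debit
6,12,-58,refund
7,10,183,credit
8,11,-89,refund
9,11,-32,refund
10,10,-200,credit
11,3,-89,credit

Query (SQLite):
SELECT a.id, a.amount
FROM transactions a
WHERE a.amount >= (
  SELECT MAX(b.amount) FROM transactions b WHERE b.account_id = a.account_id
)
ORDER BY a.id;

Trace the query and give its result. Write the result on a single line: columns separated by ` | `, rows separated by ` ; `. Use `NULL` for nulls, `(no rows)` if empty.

1 | 378 ; 2 | 350 ; 4 | 199 ; 7 | 183 ; 9 | -32

For each transactions row a, compute MAX(amount) over rows sharing a.account_id.
Keep row a if a.amount >= that per-group MAX.
  account_id=3: MAX(amount) = 199
  account_id=6: MAX(amount) = 378
  account_id=10: MAX(amount) = 183
  account_id=11: MAX(amount) = -32
  account_id=12: MAX(amount) = 350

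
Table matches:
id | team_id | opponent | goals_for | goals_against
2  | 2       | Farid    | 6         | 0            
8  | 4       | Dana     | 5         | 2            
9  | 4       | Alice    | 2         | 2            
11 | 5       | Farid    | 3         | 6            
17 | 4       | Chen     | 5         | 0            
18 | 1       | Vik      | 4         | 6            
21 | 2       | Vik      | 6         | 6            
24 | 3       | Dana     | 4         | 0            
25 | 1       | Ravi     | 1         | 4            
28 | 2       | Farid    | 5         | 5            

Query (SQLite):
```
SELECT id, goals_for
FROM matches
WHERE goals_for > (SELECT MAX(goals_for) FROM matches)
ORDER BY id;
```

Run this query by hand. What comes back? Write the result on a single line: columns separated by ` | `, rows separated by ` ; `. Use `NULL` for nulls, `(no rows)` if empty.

(no rows)

Scalar subquery: MAX(goals_for) over all matches rows = 6.
Keep rows where goals_for > that value.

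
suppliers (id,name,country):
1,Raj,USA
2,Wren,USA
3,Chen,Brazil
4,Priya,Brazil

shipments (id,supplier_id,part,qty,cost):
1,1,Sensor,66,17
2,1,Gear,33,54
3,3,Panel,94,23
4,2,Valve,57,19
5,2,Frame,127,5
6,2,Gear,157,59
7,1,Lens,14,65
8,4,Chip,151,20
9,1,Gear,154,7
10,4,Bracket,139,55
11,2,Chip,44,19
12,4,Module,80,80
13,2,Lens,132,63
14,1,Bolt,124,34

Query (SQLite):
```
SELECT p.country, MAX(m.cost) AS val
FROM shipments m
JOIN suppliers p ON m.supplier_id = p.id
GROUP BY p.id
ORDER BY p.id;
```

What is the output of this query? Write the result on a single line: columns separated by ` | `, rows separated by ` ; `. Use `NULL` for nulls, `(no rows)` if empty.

Join each shipments row to its suppliers via supplier_id.
Group joined rows by suppliers.id; compute MAX(m.cost) per group.
  1: ids {1, 2, 7, 9, 14} → MAX(m.cost)=65
  2: ids {4, 5, 6, 11, 13} → MAX(m.cost)=63
  3: ids {3} → MAX(m.cost)=23
  4: ids {8, 10, 12} → MAX(m.cost)=80

USA | 65 ; USA | 63 ; Brazil | 23 ; Brazil | 80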